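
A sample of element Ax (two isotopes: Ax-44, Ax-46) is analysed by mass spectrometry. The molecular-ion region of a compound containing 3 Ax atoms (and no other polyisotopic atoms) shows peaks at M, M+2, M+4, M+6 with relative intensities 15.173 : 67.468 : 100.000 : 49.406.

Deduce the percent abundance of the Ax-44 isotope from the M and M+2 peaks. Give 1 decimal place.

40.3%

Let p = fractional abundance of Ax-44. I(M+2)/I(M) = [C(3,1)·p^2·(1−p)] / p^3 = 3·(1−p)/p = 67.468/15.173 = 4.4466
(1−p)/p = 4.4466/3 = 1.4822  ⇒  p = 1/(1 + 1.4822) = 0.4029
Ax-44: 40.3%, Ax-46: 59.7%.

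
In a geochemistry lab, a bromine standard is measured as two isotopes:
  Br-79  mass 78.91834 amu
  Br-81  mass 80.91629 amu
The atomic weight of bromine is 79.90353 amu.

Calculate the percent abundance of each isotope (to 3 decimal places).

Writing the weighted mean with unknown fraction x of Br-79:
78.91834·x + 80.91629·(1 − x) = 79.90353
(78.91834 − 80.91629)·x = 79.90353 − 80.91629
x = -1.01276 / -1.99795 = 0.50690 → 50.690% Br-79, 49.310% Br-81.

Br-79: 50.690%, Br-81: 49.310%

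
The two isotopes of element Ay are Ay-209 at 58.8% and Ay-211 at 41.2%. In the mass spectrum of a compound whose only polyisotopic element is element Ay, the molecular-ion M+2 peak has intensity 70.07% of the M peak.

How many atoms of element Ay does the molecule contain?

1

For n independent Ay atoms, I(M+2)/I(M) = n · (abundance Ay-211) / (abundance Ay-209) = n · 0.412/0.588.
n = 0.7007 × 0.588/0.412 = 1.00 ≈ 1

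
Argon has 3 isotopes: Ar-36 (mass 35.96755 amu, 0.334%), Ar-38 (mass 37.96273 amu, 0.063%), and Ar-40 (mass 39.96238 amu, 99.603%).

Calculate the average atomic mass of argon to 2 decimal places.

The abundance-weighted mean is 0.00334 × 35.96755 + 0.00063 × 37.96273 + 0.99603 × 39.96238
= 0.120132 + 0.023917 + 39.803729 = 39.947778 amu

39.95 amu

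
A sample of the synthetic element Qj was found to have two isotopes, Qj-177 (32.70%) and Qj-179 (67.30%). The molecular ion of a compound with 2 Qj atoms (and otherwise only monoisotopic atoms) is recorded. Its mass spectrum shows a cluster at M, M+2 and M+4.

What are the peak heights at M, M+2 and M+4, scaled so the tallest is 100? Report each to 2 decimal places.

23.61 : 97.18 : 100.00

Expanding (0.3270 + 0.6730)^2:
P(M) = 0.3270^2 = 0.106929
P(M+2) = 2 × 0.3270^1 × 0.6730^1 = 0.440142
P(M+4) = 0.6730^2 = 0.452929
The M+4 peak is largest (0.452929); scaling to 100 gives 23.61 : 97.18 : 100.00.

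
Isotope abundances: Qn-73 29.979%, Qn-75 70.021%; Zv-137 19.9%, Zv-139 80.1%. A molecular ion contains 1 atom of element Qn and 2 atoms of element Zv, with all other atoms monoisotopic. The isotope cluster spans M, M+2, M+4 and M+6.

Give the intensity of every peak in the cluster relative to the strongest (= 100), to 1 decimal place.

Element Qn pattern (n=1): 0.29979 : 0.70021
Element Zv pattern (n=2): 0.039601 : 0.318798 : 0.641601
Convolve the two distributions (both contribute in 2-u steps):
  M: 0.29979×0.039601 = 0.011872
  M+2: 0.29979×0.318798 + 0.70021×0.039601 = 0.123301
  M+4: 0.29979×0.641601 + 0.70021×0.318798 = 0.415571
  M+6: 0.70021×0.641601 = 0.449255
Scale to base peak (0.449255) = 100: 2.6 : 27.4 : 92.5 : 100.0

2.6 : 27.4 : 92.5 : 100.0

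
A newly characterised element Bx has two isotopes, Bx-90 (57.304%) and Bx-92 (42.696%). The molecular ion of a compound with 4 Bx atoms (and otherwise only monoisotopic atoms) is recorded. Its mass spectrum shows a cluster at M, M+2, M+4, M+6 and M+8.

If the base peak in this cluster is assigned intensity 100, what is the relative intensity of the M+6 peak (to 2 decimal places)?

49.67

(0.57304 + 0.42696)^4 gives M 0.1078, M+2 0.3214, M+4 0.3592, M+6 0.1784, M+8 0.0332; the largest is M+4.
P(M+4) = C(4,2) × 0.57304^2 × 0.42696^2 = 6 × 0.32837484 × 0.18229484 = 0.359166 (base)
P(M+6) = C(4,3) × 0.57304^1 × 0.42696^3 = 4 × 0.57304 × 0.07783261 = 0.178405
Relative intensity = 0.178405 / 0.359166 × 100 = 49.67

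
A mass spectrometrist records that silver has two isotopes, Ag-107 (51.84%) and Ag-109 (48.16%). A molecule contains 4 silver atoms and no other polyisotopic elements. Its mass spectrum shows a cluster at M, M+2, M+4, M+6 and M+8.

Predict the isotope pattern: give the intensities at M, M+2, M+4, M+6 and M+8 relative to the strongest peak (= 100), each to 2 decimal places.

19.31 : 71.76 : 100.00 : 61.93 : 14.38

Expanding (0.5184 + 0.4816)^4:
P(M) = 0.5184^4 = 0.072220
P(M+2) = 4 × 0.5184^3 × 0.4816^1 = 0.268375
P(M+4) = 6 × 0.5184^2 × 0.4816^2 = 0.373985
P(M+6) = 4 × 0.5184^1 × 0.4816^3 = 0.231624
P(M+8) = 0.4816^4 = 0.053795
The M+4 peak is largest (0.373985); scaling to 100 gives 19.31 : 71.76 : 100.00 : 61.93 : 14.38.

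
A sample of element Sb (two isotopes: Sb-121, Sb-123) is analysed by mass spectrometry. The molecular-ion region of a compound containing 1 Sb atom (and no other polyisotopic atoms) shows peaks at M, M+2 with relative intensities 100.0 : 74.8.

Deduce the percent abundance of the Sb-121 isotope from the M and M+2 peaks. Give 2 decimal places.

Let p = fractional abundance of Sb-121. I(M+2)/I(M) = [C(1,1)·p^0·(1−p)] / p^1 = 1·(1−p)/p = 74.8/100.0 = 0.7480
(1−p)/p = 0.7480/1 = 0.7480  ⇒  p = 1/(1 + 0.7480) = 0.5721
Sb-121: 57.21%, Sb-123: 42.79%.

57.21%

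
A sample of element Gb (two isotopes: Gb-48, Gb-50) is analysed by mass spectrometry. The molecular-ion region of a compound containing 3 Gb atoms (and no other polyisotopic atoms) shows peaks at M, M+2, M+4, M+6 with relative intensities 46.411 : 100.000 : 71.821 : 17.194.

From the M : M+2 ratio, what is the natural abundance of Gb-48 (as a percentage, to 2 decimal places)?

If p is the fraction of Gb that is Gb-48, then I(M+2)/I(M) = [C(3,1)·p^2·(1−p)] / p^3 = 3·(1−p)/p = 100.000/46.411 = 2.1547
(1−p)/p = 2.1547/3 = 0.7182  ⇒  p = 1/(1 + 0.7182) = 0.5820
Gb-48: 58.20%, Gb-50: 41.80%.

58.20%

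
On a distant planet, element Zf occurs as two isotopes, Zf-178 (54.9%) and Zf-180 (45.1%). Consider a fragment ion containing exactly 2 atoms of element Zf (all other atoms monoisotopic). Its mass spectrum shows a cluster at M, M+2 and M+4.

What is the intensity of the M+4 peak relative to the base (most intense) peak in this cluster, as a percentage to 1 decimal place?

41.1%

Binomial terms of (0.549 + 0.451)^2: M 0.3014, M+2 0.4952, M+4 0.2034 → M+2 is the base peak.
P(M+2) = C(2,1) × 0.549^1 × 0.451^1 = 2 × 0.5490 × 0.4510 = 0.495198 (base)
P(M+4) = C(2,2) × 0.549^0 × 0.451^2 = 1 × 1.0000 × 0.203401 = 0.203401
Relative intensity = 0.203401 / 0.495198 × 100 = 41.1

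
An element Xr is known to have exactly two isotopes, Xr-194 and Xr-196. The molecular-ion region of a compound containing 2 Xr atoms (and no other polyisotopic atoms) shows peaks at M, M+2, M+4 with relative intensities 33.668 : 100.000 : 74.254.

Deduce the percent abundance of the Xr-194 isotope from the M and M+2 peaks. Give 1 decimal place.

40.2%

Write p for the Xr-194 fraction. I(M+2)/I(M) = [C(2,1)·p^1·(1−p)] / p^2 = 2·(1−p)/p = 100.000/33.668 = 2.9702
(1−p)/p = 2.9702/2 = 1.4851  ⇒  p = 1/(1 + 1.4851) = 0.4024
Xr-194: 40.2%, Xr-196: 59.8%.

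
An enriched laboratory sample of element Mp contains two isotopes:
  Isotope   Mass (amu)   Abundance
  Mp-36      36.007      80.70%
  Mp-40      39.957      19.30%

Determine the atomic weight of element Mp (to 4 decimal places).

Average mass = Σ (abundance × isotope mass) = 0.8070 × 36.007 + 0.1930 × 39.957
= 29.05765 + 7.71170 = 36.76935 amu

36.7694 amu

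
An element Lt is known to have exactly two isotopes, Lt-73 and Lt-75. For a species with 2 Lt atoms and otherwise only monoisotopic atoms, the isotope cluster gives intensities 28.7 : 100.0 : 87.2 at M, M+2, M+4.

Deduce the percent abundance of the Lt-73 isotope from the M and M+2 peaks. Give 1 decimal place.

Let p = fractional abundance of Lt-73. I(M+2)/I(M) = [C(2,1)·p^1·(1−p)] / p^2 = 2·(1−p)/p = 100.0/28.7 = 3.4843
(1−p)/p = 3.4843/2 = 1.7422  ⇒  p = 1/(1 + 1.7422) = 0.3647
Lt-73: 36.5%, Lt-75: 63.5%.

36.5%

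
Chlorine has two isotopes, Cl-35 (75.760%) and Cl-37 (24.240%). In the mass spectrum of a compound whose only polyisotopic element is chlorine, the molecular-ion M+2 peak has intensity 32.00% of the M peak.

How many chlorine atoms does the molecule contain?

1

For n independent Cl atoms, I(M+2)/I(M) = n · (abundance Cl-37) / (abundance Cl-35) = n · 0.24240/0.75760.
n = 0.3200 × 0.75760/0.24240 = 1.00 ≈ 1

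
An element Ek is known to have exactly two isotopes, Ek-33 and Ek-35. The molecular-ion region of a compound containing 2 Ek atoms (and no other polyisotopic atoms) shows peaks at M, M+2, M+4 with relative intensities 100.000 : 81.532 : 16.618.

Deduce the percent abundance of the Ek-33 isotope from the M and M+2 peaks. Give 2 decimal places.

If p is the fraction of Ek that is Ek-33, then I(M+2)/I(M) = [C(2,1)·p^1·(1−p)] / p^2 = 2·(1−p)/p = 81.532/100.000 = 0.8153
(1−p)/p = 0.8153/2 = 0.4077  ⇒  p = 1/(1 + 0.4077) = 0.7104
Ek-33: 71.04%, Ek-35: 28.96%.

71.04%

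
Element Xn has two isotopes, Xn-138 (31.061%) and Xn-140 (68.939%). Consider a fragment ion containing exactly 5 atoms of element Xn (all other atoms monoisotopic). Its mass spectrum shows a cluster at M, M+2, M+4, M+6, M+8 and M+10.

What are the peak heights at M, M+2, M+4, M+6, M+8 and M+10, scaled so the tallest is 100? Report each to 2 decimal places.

The 5 Xn atoms are independent, so intensities follow the terms of (0.31061 + 0.68939)^5.
P(M) = 0.31061^5 = 0.002891
P(M+2) = 5 × 0.31061^4 × 0.68939^1 = 0.032085
P(M+4) = 10 × 0.31061^3 × 0.68939^2 = 0.142422
P(M+6) = 10 × 0.31061^2 × 0.68939^3 = 0.316101
P(M+8) = 5 × 0.31061^1 × 0.68939^4 = 0.350789
P(M+10) = 0.68939^5 = 0.155713
The M+8 peak is largest (0.350789); scaling to 100 gives 0.82 : 9.15 : 40.60 : 90.11 : 100.00 : 44.39.

0.82 : 9.15 : 40.60 : 90.11 : 100.00 : 44.39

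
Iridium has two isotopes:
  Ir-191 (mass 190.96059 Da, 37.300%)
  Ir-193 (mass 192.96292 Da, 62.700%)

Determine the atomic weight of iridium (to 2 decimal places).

192.22 Da

Ar = Σ fᵢ·mᵢ = 0.37300 × 190.96059 + 0.62700 × 192.96292
= 71.228300 + 120.987751 = 192.216051 Da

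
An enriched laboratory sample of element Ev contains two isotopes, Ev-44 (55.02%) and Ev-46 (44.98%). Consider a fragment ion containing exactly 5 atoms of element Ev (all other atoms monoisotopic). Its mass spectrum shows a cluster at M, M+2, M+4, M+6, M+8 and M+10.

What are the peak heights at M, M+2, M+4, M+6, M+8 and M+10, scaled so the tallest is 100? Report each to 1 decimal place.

The 5 Ev atoms are independent, so intensities follow the terms of (0.5502 + 0.4498)^5.
P(M) = 0.5502^5 = 0.050420
P(M+2) = 5 × 0.5502^4 × 0.4498^1 = 0.206097
P(M+4) = 10 × 0.5502^3 × 0.4498^2 = 0.336977
P(M+6) = 10 × 0.5502^2 × 0.4498^3 = 0.275486
P(M+8) = 5 × 0.5502^1 × 0.4498^4 = 0.112608
P(M+10) = 0.4498^5 = 0.018412
The M+4 peak is largest (0.336977); scaling to 100 gives 15.0 : 61.2 : 100.0 : 81.8 : 33.4 : 5.5.

15.0 : 61.2 : 100.0 : 81.8 : 33.4 : 5.5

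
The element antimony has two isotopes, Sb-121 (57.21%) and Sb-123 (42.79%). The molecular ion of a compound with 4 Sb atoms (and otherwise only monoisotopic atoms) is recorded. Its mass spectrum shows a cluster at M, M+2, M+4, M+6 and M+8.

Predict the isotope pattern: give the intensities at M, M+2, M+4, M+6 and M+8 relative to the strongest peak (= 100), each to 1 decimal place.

Expanding (0.5721 + 0.4279)^4:
P(M) = 0.5721^4 = 0.107124
P(M+2) = 4 × 0.5721^3 × 0.4279^1 = 0.320493
P(M+4) = 6 × 0.5721^2 × 0.4279^2 = 0.359567
P(M+6) = 4 × 0.5721^1 × 0.4279^3 = 0.179291
P(M+8) = 0.4279^4 = 0.033525
The M+4 peak is largest (0.359567); scaling to 100 gives 29.8 : 89.1 : 100.0 : 49.9 : 9.3.

29.8 : 89.1 : 100.0 : 49.9 : 9.3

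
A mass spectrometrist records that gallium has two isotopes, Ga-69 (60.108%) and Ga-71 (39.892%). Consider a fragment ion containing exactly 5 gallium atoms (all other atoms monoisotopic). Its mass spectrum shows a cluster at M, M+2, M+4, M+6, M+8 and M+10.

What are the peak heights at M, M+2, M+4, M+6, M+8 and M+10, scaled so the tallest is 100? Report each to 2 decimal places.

22.70 : 75.34 : 100.00 : 66.37 : 22.02 : 2.92

Each Ga atom is independently Ga-69 (p = 0.60108) or Ga-71 (q = 0.39892); the cluster is the binomial expansion (p + q)^5.
P(M) = 0.60108^5 = 0.078462
P(M+2) = 5 × 0.60108^4 × 0.39892^1 = 0.260366
P(M+4) = 10 × 0.60108^3 × 0.39892^2 = 0.345596
P(M+6) = 10 × 0.60108^2 × 0.39892^3 = 0.229362
P(M+8) = 5 × 0.60108^1 × 0.39892^4 = 0.076111
P(M+10) = 0.39892^5 = 0.010103
The M+4 peak is largest (0.345596); scaling to 100 gives 22.70 : 75.34 : 100.00 : 66.37 : 22.02 : 2.92.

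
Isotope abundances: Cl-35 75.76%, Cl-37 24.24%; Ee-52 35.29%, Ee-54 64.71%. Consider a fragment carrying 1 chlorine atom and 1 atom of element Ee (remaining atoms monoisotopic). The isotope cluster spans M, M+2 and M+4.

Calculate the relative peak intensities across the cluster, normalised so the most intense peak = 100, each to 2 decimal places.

46.43 : 100.00 : 27.24

Chlorine pattern (n=1): 0.7576 : 0.2424
Element Ee pattern (n=1): 0.3529 : 0.6471
Convolve the two distributions (both contribute in 2-u steps):
  M: 0.7576×0.3529 = 0.267357
  M+2: 0.7576×0.6471 + 0.2424×0.3529 = 0.575786
  M+4: 0.2424×0.6471 = 0.156857
Scale to base peak (0.575786) = 100: 46.43 : 100.00 : 27.24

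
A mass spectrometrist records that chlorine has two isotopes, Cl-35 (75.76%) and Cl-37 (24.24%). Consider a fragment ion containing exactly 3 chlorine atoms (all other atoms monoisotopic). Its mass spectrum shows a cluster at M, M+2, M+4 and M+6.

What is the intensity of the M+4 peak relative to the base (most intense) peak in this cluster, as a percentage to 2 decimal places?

(0.7576 + 0.2424)^3 gives M 0.4348, M+2 0.4174, M+4 0.1335, M+6 0.0142; the largest is M.
P(M) = C(3,0) × 0.7576^3 × 0.2424^0 = 1 × 0.4348304 × 1.0000 = 0.434830 (base)
P(M+4) = C(3,2) × 0.7576^1 × 0.2424^2 = 3 × 0.7576 × 0.05875776 = 0.133545
Relative intensity = 0.133545 / 0.434830 × 100 = 30.71

30.71%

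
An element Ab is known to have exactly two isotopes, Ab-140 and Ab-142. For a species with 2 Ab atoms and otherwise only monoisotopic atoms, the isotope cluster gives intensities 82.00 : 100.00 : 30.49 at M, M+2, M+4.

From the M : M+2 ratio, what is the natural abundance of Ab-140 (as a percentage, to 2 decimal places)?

62.12%

If p is the fraction of Ab that is Ab-140, then I(M+2)/I(M) = [C(2,1)·p^1·(1−p)] / p^2 = 2·(1−p)/p = 100.00/82.00 = 1.2195
(1−p)/p = 1.2195/2 = 0.6098  ⇒  p = 1/(1 + 0.6098) = 0.6212
Ab-140: 62.12%, Ab-142: 37.88%.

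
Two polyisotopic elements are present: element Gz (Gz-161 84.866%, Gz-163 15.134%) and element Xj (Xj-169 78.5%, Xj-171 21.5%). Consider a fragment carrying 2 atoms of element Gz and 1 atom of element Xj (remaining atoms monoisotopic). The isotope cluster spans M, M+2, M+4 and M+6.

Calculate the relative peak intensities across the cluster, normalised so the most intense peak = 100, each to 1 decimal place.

100.0 : 63.1 : 12.9 : 0.9

Element Gz pattern (n=2): 0.7202238 : 0.25687241 : 0.0229038
Element Xj pattern (n=1): 0.7850 : 0.2150
Convolve the two distributions (both contribute in 2-u steps):
  M: 0.7202238×0.7850 = 0.565376
  M+2: 0.7202238×0.2150 + 0.25687241×0.7850 = 0.356493
  M+4: 0.25687241×0.2150 + 0.0229038×0.7850 = 0.073207
  M+6: 0.0229038×0.2150 = 0.004924
Scale to base peak (0.565376) = 100: 100.0 : 63.1 : 12.9 : 0.9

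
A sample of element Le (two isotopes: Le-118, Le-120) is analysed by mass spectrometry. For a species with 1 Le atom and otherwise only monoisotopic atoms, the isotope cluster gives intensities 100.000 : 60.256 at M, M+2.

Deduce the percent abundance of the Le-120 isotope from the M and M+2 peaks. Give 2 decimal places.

Write p for the Le-118 fraction. I(M+2)/I(M) = [C(1,1)·p^0·(1−p)] / p^1 = 1·(1−p)/p = 60.256/100.000 = 0.6026
(1−p)/p = 0.6026/1 = 0.6026  ⇒  p = 1/(1 + 0.6026) = 0.6240
Le-118: 62.40%, Le-120: 37.60%.

37.60%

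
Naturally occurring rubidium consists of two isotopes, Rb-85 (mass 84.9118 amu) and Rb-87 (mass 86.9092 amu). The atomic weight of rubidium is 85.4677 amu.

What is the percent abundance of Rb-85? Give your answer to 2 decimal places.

72.17%

Writing the weighted mean with unknown fraction x of Rb-85:
84.9118·x + 86.9092·(1 − x) = 85.4677
(84.9118 − 86.9092)·x = 85.4677 − 86.9092
x = -1.4415 / -1.9974 = 0.72169 → 72.17% Rb-85, 27.83% Rb-87.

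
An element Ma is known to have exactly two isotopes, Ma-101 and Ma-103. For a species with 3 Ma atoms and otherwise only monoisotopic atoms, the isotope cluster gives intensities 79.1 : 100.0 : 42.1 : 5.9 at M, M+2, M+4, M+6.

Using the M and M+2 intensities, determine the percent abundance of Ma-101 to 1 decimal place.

Write p for the Ma-101 fraction. I(M+2)/I(M) = [C(3,1)·p^2·(1−p)] / p^3 = 3·(1−p)/p = 100.0/79.1 = 1.2642
(1−p)/p = 1.2642/3 = 0.4214  ⇒  p = 1/(1 + 0.4214) = 0.7035
Ma-101: 70.4%, Ma-103: 29.6%.

70.4%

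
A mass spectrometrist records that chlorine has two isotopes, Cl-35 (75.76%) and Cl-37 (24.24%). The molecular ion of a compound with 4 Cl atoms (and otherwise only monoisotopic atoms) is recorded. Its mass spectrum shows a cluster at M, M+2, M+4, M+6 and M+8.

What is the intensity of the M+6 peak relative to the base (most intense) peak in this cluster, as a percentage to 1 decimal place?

10.2%

Binomial terms of (0.7576 + 0.2424)^4: M 0.3294, M+2 0.4216, M+4 0.2023, M+6 0.0432, M+8 0.0035 → M+2 is the base peak.
P(M+2) = C(4,1) × 0.7576^3 × 0.2424^1 = 4 × 0.4348304 × 0.2424 = 0.421612 (base)
P(M+6) = C(4,3) × 0.7576^1 × 0.2424^3 = 4 × 0.7576 × 0.01424288 = 0.043162
Relative intensity = 0.043162 / 0.421612 × 100 = 10.2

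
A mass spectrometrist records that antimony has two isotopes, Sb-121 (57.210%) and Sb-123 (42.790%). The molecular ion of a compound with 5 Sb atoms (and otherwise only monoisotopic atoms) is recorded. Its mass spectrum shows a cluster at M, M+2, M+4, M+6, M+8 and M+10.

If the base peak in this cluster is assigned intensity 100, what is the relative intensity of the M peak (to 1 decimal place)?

(0.57210 + 0.42790)^5 gives M 0.0613, M+2 0.2292, M+4 0.3428, M+6 0.2564, M+8 0.0959, M+10 0.0143; the largest is M+4.
P(M+4) = C(5,2) × 0.57210^3 × 0.42790^2 = 10 × 0.18724742 × 0.18309841 = 0.342847 (base)
P(M) = C(5,0) × 0.57210^5 × 0.42790^0 = 1 × 0.06128578 × 1.0000 = 0.061286
Relative intensity = 0.061286 / 0.342847 × 100 = 17.9

17.9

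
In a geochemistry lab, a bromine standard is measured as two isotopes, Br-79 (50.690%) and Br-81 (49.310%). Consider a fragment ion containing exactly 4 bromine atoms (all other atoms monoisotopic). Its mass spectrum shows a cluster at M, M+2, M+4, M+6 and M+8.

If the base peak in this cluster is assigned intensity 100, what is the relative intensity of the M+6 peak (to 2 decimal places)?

64.85

Term probabilities: M 0.0660, M+2 0.2569, M+4 0.3749, M+6 0.2431, M+8 0.0591. Base peak = M+4.
P(M+4) = C(4,2) × 0.50690^2 × 0.49310^2 = 6 × 0.25694761 × 0.24314761 = 0.374857 (base)
P(M+6) = C(4,3) × 0.50690^1 × 0.49310^3 = 4 × 0.5069 × 0.11989609 = 0.243101
Relative intensity = 0.243101 / 0.374857 × 100 = 64.85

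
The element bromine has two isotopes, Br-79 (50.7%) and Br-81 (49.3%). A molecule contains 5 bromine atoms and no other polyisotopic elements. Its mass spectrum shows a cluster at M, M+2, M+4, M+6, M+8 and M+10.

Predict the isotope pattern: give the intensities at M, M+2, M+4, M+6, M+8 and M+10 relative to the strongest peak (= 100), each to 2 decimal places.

10.58 : 51.42 : 100.00 : 97.24 : 47.28 : 9.19

Each Br atom is independently Br-79 (p = 0.507) or Br-81 (q = 0.493); the cluster is the binomial expansion (p + q)^5.
P(M) = 0.507^5 = 0.033500
P(M+2) = 5 × 0.507^4 × 0.493^1 = 0.162873
P(M+4) = 10 × 0.507^3 × 0.493^2 = 0.316751
P(M+6) = 10 × 0.507^2 × 0.493^3 = 0.308004
P(M+8) = 5 × 0.507^1 × 0.493^4 = 0.149750
P(M+10) = 0.493^5 = 0.029123
The M+4 peak is largest (0.316751); scaling to 100 gives 10.58 : 51.42 : 100.00 : 97.24 : 47.28 : 9.19.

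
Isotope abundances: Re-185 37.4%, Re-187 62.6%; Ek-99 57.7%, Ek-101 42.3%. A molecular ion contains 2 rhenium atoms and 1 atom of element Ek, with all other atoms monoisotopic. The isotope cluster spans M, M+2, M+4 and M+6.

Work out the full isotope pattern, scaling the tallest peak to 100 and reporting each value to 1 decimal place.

19.0 : 77.6 : 100.0 : 39.1

Rhenium pattern (n=2): 0.139876 : 0.468248 : 0.391876
Element Ek pattern (n=1): 0.5770 : 0.4230
Convolve the two distributions (both contribute in 2-u steps):
  M: 0.139876×0.5770 = 0.080708
  M+2: 0.139876×0.4230 + 0.468248×0.5770 = 0.329347
  M+4: 0.468248×0.4230 + 0.391876×0.5770 = 0.424181
  M+6: 0.391876×0.4230 = 0.165764
Scale to base peak (0.424181) = 100: 19.0 : 77.6 : 100.0 : 39.1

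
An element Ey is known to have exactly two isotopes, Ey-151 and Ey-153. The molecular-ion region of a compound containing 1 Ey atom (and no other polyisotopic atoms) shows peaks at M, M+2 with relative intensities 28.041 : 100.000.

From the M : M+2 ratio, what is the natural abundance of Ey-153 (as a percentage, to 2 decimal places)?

78.10%

If p is the fraction of Ey that is Ey-151, then I(M+2)/I(M) = [C(1,1)·p^0·(1−p)] / p^1 = 1·(1−p)/p = 100.000/28.041 = 3.5662
(1−p)/p = 3.5662/1 = 3.5662  ⇒  p = 1/(1 + 3.5662) = 0.2190
Ey-151: 21.90%, Ey-153: 78.10%.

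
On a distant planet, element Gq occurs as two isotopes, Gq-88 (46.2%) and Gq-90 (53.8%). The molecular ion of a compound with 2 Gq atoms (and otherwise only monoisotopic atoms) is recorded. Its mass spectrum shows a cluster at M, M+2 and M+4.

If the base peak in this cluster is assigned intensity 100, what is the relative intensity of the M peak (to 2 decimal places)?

Term probabilities: M 0.2134, M+2 0.4971, M+4 0.2894. Base peak = M+2.
P(M+2) = C(2,1) × 0.462^1 × 0.538^1 = 2 × 0.4620 × 0.5380 = 0.497112 (base)
P(M) = C(2,0) × 0.462^2 × 0.538^0 = 1 × 0.213444 × 1.0000 = 0.213444
Relative intensity = 0.213444 / 0.497112 × 100 = 42.94

42.94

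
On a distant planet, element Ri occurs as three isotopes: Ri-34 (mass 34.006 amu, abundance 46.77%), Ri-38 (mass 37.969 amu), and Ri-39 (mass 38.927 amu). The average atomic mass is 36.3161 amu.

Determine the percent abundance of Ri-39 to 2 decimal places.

Let x and y be the fractions of Ri-38 and Ri-39. Then x + y = 1 − 0.4677 = 0.5323 and 37.969x + 38.927y = 36.3161 − 0.4677×34.006 = 20.4114938.
Substituting: 37.969x + 38.927(0.5323 − x) = 20.4114938
(37.969 − 38.927)x = -0.3093483  ⇒  x = 0.32291, y = 0.20939
Ri-38: 32.29%, Ri-39: 20.94%.

20.94%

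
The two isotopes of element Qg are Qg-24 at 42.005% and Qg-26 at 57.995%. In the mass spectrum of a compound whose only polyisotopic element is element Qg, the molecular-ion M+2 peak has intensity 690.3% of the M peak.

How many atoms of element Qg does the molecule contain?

The M+2/M ratio from n Qg atoms is n · q/p = n · 0.57995/0.42005.
n = 6.903 × 0.42005/0.57995 = 5.00 ≈ 5

5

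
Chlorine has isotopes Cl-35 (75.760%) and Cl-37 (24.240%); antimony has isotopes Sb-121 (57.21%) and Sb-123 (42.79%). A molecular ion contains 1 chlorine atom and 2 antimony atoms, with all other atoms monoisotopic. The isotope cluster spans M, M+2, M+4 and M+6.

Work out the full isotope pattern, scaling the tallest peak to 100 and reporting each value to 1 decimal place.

Chlorine pattern (n=1): 0.7576 : 0.2424
Antimony pattern (n=2): 0.32729841 : 0.48960318 : 0.18309841
Convolve the two distributions (both contribute in 2-u steps):
  M: 0.7576×0.32729841 = 0.247961
  M+2: 0.7576×0.48960318 + 0.2424×0.32729841 = 0.450261
  M+4: 0.7576×0.18309841 + 0.2424×0.48960318 = 0.257395
  M+6: 0.2424×0.18309841 = 0.044383
Scale to base peak (0.450261) = 100: 55.1 : 100.0 : 57.2 : 9.9

55.1 : 100.0 : 57.2 : 9.9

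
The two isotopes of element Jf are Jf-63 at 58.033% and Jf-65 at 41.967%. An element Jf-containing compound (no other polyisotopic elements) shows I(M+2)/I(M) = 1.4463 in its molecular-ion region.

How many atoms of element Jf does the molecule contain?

2

With n Jf atoms, P(M+2)/P(M) = C(n,1)·p^(n−1)q / p^n = n·q/p = n · 0.41967/0.58033.
n = 1.4463 × 0.58033/0.41967 = 2.00 ≈ 2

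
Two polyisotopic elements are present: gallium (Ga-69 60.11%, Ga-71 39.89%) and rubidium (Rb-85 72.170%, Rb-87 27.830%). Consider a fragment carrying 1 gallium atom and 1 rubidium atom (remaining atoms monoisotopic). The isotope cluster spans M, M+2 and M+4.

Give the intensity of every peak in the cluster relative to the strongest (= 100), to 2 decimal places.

95.31 : 100.00 : 24.39

Gallium pattern (n=1): 0.6011 : 0.3989
Rubidium pattern (n=1): 0.7217 : 0.2783
Convolve the two distributions (both contribute in 2-u steps):
  M: 0.6011×0.7217 = 0.433814
  M+2: 0.6011×0.2783 + 0.3989×0.7217 = 0.455172
  M+4: 0.3989×0.2783 = 0.111014
Scale to base peak (0.455172) = 100: 95.31 : 100.00 : 24.39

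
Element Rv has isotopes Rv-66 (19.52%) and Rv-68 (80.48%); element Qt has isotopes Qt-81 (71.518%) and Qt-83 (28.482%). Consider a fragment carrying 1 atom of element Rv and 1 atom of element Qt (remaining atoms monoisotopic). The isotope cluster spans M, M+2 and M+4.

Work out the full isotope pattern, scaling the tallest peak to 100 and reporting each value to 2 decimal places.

22.12 : 100.00 : 36.32

Element Rv pattern (n=1): 0.1952 : 0.8048
Element Qt pattern (n=1): 0.71518 : 0.28482
Convolve the two distributions (both contribute in 2-u steps):
  M: 0.1952×0.71518 = 0.139603
  M+2: 0.1952×0.28482 + 0.8048×0.71518 = 0.631174
  M+4: 0.8048×0.28482 = 0.229223
Scale to base peak (0.631174) = 100: 22.12 : 100.00 : 36.32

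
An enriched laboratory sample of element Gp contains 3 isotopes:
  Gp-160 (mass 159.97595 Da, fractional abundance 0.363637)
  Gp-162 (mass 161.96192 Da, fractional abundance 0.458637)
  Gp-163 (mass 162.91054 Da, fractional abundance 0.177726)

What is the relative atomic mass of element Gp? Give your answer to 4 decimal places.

Average mass = Σ (abundance × isotope mass) = 0.363637 × 159.97595 + 0.458637 × 161.96192 + 0.177726 × 162.91054
= 58.173175 + 74.281729 + 28.953439 = 161.408343 Da

161.4083 Da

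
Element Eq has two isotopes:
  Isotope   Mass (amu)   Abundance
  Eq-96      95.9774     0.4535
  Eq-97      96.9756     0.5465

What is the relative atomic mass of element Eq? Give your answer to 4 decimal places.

96.5229 amu

Average mass = Σ (abundance × isotope mass) = 0.4535 × 95.9774 + 0.5465 × 96.9756
= 43.52575 + 52.99717 = 96.52292 amu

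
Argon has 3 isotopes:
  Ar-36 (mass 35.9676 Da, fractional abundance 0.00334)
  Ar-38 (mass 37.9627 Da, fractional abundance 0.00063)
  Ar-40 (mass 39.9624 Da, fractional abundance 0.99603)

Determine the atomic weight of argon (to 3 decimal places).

39.948 Da

Weight each isotope mass by its fractional abundance: 0.00334 × 35.9676 + 0.00063 × 37.9627 + 0.99603 × 39.9624
= 0.12013 + 0.02392 + 39.80375 = 39.94780 Da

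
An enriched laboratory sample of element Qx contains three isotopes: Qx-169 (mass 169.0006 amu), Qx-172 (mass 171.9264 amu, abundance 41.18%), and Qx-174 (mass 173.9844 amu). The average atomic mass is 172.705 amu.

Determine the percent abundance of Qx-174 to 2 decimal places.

Let x and y be the fractions of Qx-169 and Qx-174. Then x + y = 1 − 0.4118 = 0.5882 and 169.0006x + 173.9844y = 172.705 − 0.4118×171.9264 = 101.90570848.
Substituting: 169.0006x + 173.9844(0.5882 − x) = 101.90570848
(169.0006 − 173.9844)x = -0.4319156  ⇒  x = 0.08666, y = 0.50154
Qx-169: 8.67%, Qx-174: 50.15%.

50.15%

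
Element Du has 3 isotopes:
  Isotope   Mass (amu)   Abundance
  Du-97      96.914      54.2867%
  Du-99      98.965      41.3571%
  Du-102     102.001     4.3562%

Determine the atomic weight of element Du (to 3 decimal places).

Average mass = Σ (abundance × isotope mass) = 0.542867 × 96.914 + 0.413571 × 98.965 + 0.043562 × 102.001
= 52.6114 + 40.9291 + 4.4434 = 97.9839 amu

97.984 amu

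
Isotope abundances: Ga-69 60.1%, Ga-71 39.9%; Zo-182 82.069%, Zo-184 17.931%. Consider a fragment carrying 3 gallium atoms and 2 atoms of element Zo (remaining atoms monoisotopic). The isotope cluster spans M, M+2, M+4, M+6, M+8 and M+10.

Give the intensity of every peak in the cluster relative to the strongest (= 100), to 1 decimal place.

41.2 : 100.0 : 92.2 : 39.8 : 7.9 : 0.6

Gallium pattern (n=3): 0.2170818 : 0.4323576 : 0.2870394 : 0.0635212
Element Zo pattern (n=2): 0.67353208 : 0.29431585 : 0.03215208
Convolve the two distributions (both contribute in 2-u steps):
  M: 0.2170818×0.67353208 = 0.146212
  M+2: 0.2170818×0.29431585 + 0.4323576×0.67353208 = 0.355097
  M+4: 0.2170818×0.03215208 + 0.4323576×0.29431585 + 0.2870394×0.67353208 = 0.327560
  M+6: 0.4323576×0.03215208 + 0.2870394×0.29431585 + 0.0635212×0.67353208 = 0.141165
  M+8: 0.2870394×0.03215208 + 0.0635212×0.29431585 = 0.027924
  M+10: 0.0635212×0.03215208 = 0.002042
Scale to base peak (0.355097) = 100: 41.2 : 100.0 : 92.2 : 39.8 : 7.9 : 0.6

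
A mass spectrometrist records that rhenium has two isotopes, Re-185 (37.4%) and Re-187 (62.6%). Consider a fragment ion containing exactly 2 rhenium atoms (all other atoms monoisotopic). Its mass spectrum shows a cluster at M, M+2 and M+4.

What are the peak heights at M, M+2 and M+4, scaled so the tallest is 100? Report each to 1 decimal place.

Each Re atom is independently Re-185 (p = 0.374) or Re-187 (q = 0.626); the cluster is the binomial expansion (p + q)^2.
P(M) = 0.374^2 = 0.139876
P(M+2) = 2 × 0.374^1 × 0.626^1 = 0.468248
P(M+4) = 0.626^2 = 0.391876
The M+2 peak is largest (0.468248); scaling to 100 gives 29.9 : 100.0 : 83.7.

29.9 : 100.0 : 83.7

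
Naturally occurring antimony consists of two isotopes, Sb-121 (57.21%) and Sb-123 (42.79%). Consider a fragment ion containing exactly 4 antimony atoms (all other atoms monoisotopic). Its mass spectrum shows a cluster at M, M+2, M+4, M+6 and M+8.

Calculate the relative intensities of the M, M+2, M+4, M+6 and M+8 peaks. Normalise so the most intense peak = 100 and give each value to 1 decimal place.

29.8 : 89.1 : 100.0 : 49.9 : 9.3

Expanding (0.5721 + 0.4279)^4:
P(M) = 0.5721^4 = 0.107124
P(M+2) = 4 × 0.5721^3 × 0.4279^1 = 0.320493
P(M+4) = 6 × 0.5721^2 × 0.4279^2 = 0.359567
P(M+6) = 4 × 0.5721^1 × 0.4279^3 = 0.179291
P(M+8) = 0.4279^4 = 0.033525
The M+4 peak is largest (0.359567); scaling to 100 gives 29.8 : 89.1 : 100.0 : 49.9 : 9.3.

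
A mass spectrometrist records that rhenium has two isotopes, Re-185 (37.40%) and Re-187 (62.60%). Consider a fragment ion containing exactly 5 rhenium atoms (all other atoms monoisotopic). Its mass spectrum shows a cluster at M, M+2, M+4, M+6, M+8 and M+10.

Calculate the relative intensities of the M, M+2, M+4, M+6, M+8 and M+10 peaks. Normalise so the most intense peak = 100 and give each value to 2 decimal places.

2.13 : 17.85 : 59.74 : 100.00 : 83.69 : 28.02

Expanding (0.3740 + 0.6260)^5:
P(M) = 0.3740^5 = 0.007317
P(M+2) = 5 × 0.3740^4 × 0.6260^1 = 0.061239
P(M+4) = 10 × 0.3740^3 × 0.6260^2 = 0.205005
P(M+6) = 10 × 0.3740^2 × 0.6260^3 = 0.343136
P(M+8) = 5 × 0.3740^1 × 0.6260^4 = 0.287170
P(M+10) = 0.6260^5 = 0.096133
The M+6 peak is largest (0.343136); scaling to 100 gives 2.13 : 17.85 : 59.74 : 100.00 : 83.69 : 28.02.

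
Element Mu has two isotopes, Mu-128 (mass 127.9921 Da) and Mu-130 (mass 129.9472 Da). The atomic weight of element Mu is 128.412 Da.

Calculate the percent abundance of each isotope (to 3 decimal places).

Mu-128: 78.523%, Mu-130: 21.477%

Writing the weighted mean with unknown fraction x of Mu-128:
127.9921·x + 129.9472·(1 − x) = 128.412
(127.9921 − 129.9472)·x = 128.412 − 129.9472
x = -1.5352 / -1.9551 = 0.78523 → 78.523% Mu-128, 21.477% Mu-130.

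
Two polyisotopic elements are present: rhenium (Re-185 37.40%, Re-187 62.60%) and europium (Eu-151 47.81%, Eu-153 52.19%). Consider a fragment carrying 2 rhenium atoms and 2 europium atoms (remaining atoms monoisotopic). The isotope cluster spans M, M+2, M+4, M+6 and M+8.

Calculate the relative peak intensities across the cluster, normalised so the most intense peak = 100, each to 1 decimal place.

Rhenium pattern (n=2): 0.139876 : 0.468248 : 0.391876
Europium pattern (n=2): 0.22857961 : 0.49904078 : 0.27237961
Convolve the two distributions (both contribute in 2-u steps):
  M: 0.139876×0.22857961 = 0.031973
  M+2: 0.139876×0.49904078 + 0.468248×0.22857961 = 0.176836
  M+4: 0.139876×0.27237961 + 0.468248×0.49904078 + 0.391876×0.22857961 = 0.361349
  M+6: 0.468248×0.27237961 + 0.391876×0.49904078 = 0.323103
  M+8: 0.391876×0.27237961 = 0.106739
Scale to base peak (0.361349) = 100: 8.8 : 48.9 : 100.0 : 89.4 : 29.5

8.8 : 48.9 : 100.0 : 89.4 : 29.5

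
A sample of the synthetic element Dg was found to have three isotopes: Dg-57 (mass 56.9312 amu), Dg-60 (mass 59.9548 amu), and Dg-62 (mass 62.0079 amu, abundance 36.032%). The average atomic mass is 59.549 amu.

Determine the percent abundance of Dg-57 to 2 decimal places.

Let x and y be the fractions of Dg-57 and Dg-60. Then x + y = 1 − 0.36032 = 0.63968 and 56.9312x + 59.9548y = 59.549 − 0.36032×62.0079 = 37.206313472.
Substituting: 56.9312x + 59.9548(0.63968 − x) = 37.206313472
(56.9312 − 59.9548)x = -1.145572992  ⇒  x = 0.37888, y = 0.26080
Dg-57: 37.89%, Dg-60: 26.08%.

37.89%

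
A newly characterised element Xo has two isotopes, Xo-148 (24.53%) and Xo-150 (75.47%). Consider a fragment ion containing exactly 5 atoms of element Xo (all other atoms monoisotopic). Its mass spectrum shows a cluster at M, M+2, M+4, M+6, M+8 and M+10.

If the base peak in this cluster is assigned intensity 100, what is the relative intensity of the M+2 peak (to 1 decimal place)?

3.4

(0.2453 + 0.7547)^5 gives M 0.0009, M+2 0.0137, M+4 0.0841, M+6 0.2587, M+8 0.3979, M+10 0.2448; the largest is M+8.
P(M+8) = C(5,4) × 0.2453^1 × 0.7547^4 = 5 × 0.2453 × 0.32441237 = 0.397892 (base)
P(M+2) = C(5,1) × 0.2453^4 × 0.7547^1 = 5 × 0.00362068 × 0.7547 = 0.013663
Relative intensity = 0.013663 / 0.397892 × 100 = 3.4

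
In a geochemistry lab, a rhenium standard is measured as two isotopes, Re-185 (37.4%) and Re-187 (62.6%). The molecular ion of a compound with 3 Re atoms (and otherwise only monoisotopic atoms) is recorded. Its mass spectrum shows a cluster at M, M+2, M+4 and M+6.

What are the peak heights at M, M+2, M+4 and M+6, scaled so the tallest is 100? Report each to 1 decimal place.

Expanding (0.374 + 0.626)^3:
P(M) = 0.374^3 = 0.052314
P(M+2) = 3 × 0.374^2 × 0.626^1 = 0.262687
P(M+4) = 3 × 0.374^1 × 0.626^2 = 0.439685
P(M+6) = 0.626^3 = 0.245314
The M+4 peak is largest (0.439685); scaling to 100 gives 11.9 : 59.7 : 100.0 : 55.8.

11.9 : 59.7 : 100.0 : 55.8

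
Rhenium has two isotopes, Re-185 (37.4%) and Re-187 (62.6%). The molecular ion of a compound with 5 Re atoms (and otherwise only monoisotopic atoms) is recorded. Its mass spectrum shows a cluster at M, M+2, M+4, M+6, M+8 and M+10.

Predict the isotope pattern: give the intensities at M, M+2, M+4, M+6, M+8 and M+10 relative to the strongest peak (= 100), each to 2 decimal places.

2.13 : 17.85 : 59.74 : 100.00 : 83.69 : 28.02

The 5 Re atoms are independent, so intensities follow the terms of (0.374 + 0.626)^5.
P(M) = 0.374^5 = 0.007317
P(M+2) = 5 × 0.374^4 × 0.626^1 = 0.061239
P(M+4) = 10 × 0.374^3 × 0.626^2 = 0.205005
P(M+6) = 10 × 0.374^2 × 0.626^3 = 0.343136
P(M+8) = 5 × 0.374^1 × 0.626^4 = 0.287170
P(M+10) = 0.626^5 = 0.096133
The M+6 peak is largest (0.343136); scaling to 100 gives 2.13 : 17.85 : 59.74 : 100.00 : 83.69 : 28.02.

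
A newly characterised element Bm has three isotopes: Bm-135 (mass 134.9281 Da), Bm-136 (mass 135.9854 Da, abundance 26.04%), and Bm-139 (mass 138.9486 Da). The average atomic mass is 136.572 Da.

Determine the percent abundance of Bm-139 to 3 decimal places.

34.040%

Let x and y be the fractions of Bm-135 and Bm-139. Then x + y = 1 − 0.2604 = 0.7396 and 134.9281x + 138.9486y = 136.572 − 0.2604×135.9854 = 101.16140184.
Substituting: 134.9281x + 138.9486(0.7396 − x) = 101.16140184
(134.9281 − 138.9486)x = -1.60498272  ⇒  x = 0.39920, y = 0.34040
Bm-135: 39.920%, Bm-139: 34.040%.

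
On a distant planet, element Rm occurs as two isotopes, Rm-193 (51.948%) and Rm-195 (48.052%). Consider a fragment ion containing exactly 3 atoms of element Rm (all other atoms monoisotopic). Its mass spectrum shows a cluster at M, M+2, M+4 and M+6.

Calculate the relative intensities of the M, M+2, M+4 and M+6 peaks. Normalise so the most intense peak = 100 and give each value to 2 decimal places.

36.04 : 100.00 : 92.50 : 28.52

Expanding (0.51948 + 0.48052)^3:
P(M) = 0.51948^3 = 0.140187
P(M+2) = 3 × 0.51948^2 × 0.48052^1 = 0.389019
P(M+4) = 3 × 0.51948^1 × 0.48052^2 = 0.359843
P(M+6) = 0.48052^3 = 0.110952
The M+2 peak is largest (0.389019); scaling to 100 gives 36.04 : 100.00 : 92.50 : 28.52.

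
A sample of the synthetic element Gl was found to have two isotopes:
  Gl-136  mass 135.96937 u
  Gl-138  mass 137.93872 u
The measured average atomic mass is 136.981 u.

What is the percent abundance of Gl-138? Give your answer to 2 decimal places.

51.37%

With x = fraction of Gl-136 (so Gl-138 is 1 − x):
135.96937·x + 137.93872·(1 − x) = 136.981
(135.96937 − 137.93872)·x = 136.981 − 137.93872
x = -0.95772 / -1.96935 = 0.48631 → 48.63% Gl-136, 51.37% Gl-138.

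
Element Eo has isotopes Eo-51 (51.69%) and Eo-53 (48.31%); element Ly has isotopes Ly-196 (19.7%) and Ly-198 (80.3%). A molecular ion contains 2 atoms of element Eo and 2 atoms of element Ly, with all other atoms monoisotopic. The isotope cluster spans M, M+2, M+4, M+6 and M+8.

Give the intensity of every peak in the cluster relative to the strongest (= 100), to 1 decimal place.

Element Eo pattern (n=2): 0.26718561 : 0.49942878 : 0.23338561
Element Ly pattern (n=2): 0.038809 : 0.316382 : 0.644809
Convolve the two distributions (both contribute in 2-u steps):
  M: 0.26718561×0.038809 = 0.010369
  M+2: 0.26718561×0.316382 + 0.49942878×0.038809 = 0.103915
  M+4: 0.26718561×0.644809 + 0.49942878×0.316382 + 0.23338561×0.038809 = 0.339351
  M+6: 0.49942878×0.644809 + 0.23338561×0.316382 = 0.395875
  M+8: 0.23338561×0.644809 = 0.150489
Scale to base peak (0.395875) = 100: 2.6 : 26.2 : 85.7 : 100.0 : 38.0

2.6 : 26.2 : 85.7 : 100.0 : 38.0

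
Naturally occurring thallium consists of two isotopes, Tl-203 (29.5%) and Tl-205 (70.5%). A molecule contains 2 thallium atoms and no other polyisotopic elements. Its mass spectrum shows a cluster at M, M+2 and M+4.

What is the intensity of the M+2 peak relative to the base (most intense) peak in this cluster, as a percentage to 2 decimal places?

(0.295 + 0.705)^2 gives M 0.0870, M+2 0.4160, M+4 0.4970; the largest is M+4.
P(M+4) = C(2,2) × 0.295^0 × 0.705^2 = 1 × 1.0000 × 0.497025 = 0.497025 (base)
P(M+2) = C(2,1) × 0.295^1 × 0.705^1 = 2 × 0.2950 × 0.7050 = 0.415950
Relative intensity = 0.415950 / 0.497025 × 100 = 83.69

83.69%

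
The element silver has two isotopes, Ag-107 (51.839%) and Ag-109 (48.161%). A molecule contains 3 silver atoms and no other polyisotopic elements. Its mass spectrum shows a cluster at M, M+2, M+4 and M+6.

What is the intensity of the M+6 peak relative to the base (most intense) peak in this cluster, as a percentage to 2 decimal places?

(0.51839 + 0.48161)^3 gives M 0.1393, M+2 0.3883, M+4 0.3607, M+6 0.1117; the largest is M+2.
P(M+2) = C(3,1) × 0.51839^2 × 0.48161^1 = 3 × 0.26872819 × 0.48161 = 0.388267 (base)
P(M+6) = C(3,3) × 0.51839^0 × 0.48161^3 = 1 × 1.0000 × 0.11170857 = 0.111709
Relative intensity = 0.111709 / 0.388267 × 100 = 28.77

28.77%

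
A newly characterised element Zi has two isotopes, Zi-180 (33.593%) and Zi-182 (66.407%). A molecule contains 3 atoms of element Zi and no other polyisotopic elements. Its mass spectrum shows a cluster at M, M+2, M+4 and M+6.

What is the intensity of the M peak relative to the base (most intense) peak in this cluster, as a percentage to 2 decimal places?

Binomial terms of (0.33593 + 0.66407)^3: M 0.0379, M+2 0.2248, M+4 0.4444, M+6 0.2928 → M+4 is the base peak.
P(M+4) = C(3,2) × 0.33593^1 × 0.66407^2 = 3 × 0.33593 × 0.44098896 = 0.444424 (base)
P(M) = C(3,0) × 0.33593^3 × 0.66407^0 = 1 × 0.03790935 × 1.0000 = 0.037909
Relative intensity = 0.037909 / 0.444424 × 100 = 8.53

8.53%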